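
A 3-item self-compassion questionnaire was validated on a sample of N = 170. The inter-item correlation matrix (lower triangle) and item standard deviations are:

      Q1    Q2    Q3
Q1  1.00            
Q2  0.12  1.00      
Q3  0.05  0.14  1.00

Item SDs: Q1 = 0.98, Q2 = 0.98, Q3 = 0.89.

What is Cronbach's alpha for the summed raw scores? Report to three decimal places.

α = 0.257

Σσ²ᵢ = 0.98² + 0.98² + 0.89² = 2.7129
Covariances σ_ij = r_ij · s_i · s_j:
  σ(Q1,Q2) = 0.12 × 0.98 × 0.98 = 0.1152
  σ(Q1,Q3) = 0.05 × 0.98 × 0.89 = 0.0436
  σ(Q2,Q3) = 0.14 × 0.98 × 0.89 = 0.1221
σ²_T = Σσ²ᵢ + 2·Σσ_ij = 2.7129 + 2 × 0.2809 = 3.2747
α = (3/2)·(1 − 2.7129/3.2747) = 0.257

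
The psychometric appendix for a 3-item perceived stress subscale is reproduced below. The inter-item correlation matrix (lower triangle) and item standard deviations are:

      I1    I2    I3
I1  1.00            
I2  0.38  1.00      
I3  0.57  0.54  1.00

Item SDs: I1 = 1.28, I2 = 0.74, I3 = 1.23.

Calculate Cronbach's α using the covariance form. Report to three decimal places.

Σσ²ᵢ = 1.28² + 0.74² + 1.23² = 3.6989
Covariances σ_ij = r_ij · s_i · s_j:
  σ(I1,I2) = 0.38 × 1.28 × 0.74 = 0.3599
  σ(I1,I3) = 0.57 × 1.28 × 1.23 = 0.8974
  σ(I2,I3) = 0.54 × 0.74 × 1.23 = 0.4915
σ²_T = Σσ²ᵢ + 2·Σσ_ij = 3.6989 + 2 × 1.7488 = 7.1965
α = (3/2)·(1 − 3.6989/7.1965) = 0.729

α = 0.729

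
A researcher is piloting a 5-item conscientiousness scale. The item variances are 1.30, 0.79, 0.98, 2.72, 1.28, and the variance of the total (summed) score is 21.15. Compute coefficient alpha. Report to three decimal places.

ΣVar(i) = 1.30 + 0.79 + 0.98 + 2.72 + 1.28 = 7.07
α = (k/(k−1))·(1 − ΣVar(i)/Var(T)) = (5/4)·(1 − 7.07/21.15) = 0.832

coefficient alpha = 0.832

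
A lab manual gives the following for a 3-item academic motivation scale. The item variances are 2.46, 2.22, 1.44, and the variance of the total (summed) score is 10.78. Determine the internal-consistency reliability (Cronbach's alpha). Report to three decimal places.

α = 0.648

ΣVar(i) = 2.46 + 2.22 + 1.44 = 6.12
α = (k/(k−1))·(1 − ΣVar(i)/total variance) = (3/2)·(1 − 6.12/10.78) = 0.648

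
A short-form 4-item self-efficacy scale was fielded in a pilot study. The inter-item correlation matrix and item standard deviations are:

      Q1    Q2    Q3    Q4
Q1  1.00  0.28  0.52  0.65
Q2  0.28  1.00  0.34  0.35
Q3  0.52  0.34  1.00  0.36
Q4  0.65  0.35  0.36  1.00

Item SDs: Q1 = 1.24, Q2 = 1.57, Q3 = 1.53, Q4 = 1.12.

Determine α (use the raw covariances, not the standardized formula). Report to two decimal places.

α = 0.72

Σσ²ᵢ = 1.24² + 1.57² + 1.53² + 1.12² = 7.5978
Covariances σ_ij = r_ij · s_i · s_j:
  σ(Q1,Q2) = 0.28 × 1.24 × 1.57 = 0.5451
  σ(Q1,Q3) = 0.52 × 1.24 × 1.53 = 0.9865
  σ(Q1,Q4) = 0.65 × 1.24 × 1.12 = 0.9027
  σ(Q2,Q3) = 0.34 × 1.57 × 1.53 = 0.8167
  σ(Q2,Q4) = 0.35 × 1.57 × 1.12 = 0.6154
  σ(Q3,Q4) = 0.36 × 1.53 × 1.12 = 0.6169
σ²_T = Σσ²ᵢ + 2·Σσ_ij = 7.5978 + 2 × 4.4833 = 16.5644
α = (4/3)·(1 − 7.5978/16.5644) = 0.72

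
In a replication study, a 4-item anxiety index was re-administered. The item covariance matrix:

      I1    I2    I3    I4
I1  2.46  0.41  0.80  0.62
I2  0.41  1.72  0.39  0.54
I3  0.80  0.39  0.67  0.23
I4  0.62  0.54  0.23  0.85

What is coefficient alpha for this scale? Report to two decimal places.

sum of item variances = 2.46 + 1.72 + 0.67 + 0.85 = 5.70
Sum of off-diagonal covariances = 2.99
Var(T) = 5.70 + 2 × 2.99 = 11.68
α = (k/(k−1))·(1 − sum of item variances/Var(T)) = (4/3)·(1 − 5.70/11.68) = 0.68

α = 0.68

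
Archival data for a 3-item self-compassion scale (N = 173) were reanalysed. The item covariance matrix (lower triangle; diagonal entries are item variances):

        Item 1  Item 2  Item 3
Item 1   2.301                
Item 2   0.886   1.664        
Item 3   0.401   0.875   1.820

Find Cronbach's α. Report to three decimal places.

sum of item variances = 2.301 + 1.664 + 1.820 = 5.785
Sum of the distinct covariances = 2.162
Var(T) = 5.785 + 2 × 2.162 = 10.109
α = (k/(k−1))·(1 − sum of item variances/Var(T)) = (3/2)·(1 − 5.785/10.109) = 0.642

α = 0.642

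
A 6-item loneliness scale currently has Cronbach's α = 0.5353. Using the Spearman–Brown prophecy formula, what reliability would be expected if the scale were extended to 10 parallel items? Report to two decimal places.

Length factor m = 10/6 = 1.6667
α' = m·α / (1 + (m−1)·α)
   = 10/6 × 0.5353 / (1 + (10/6 − 1) × 0.5353)
   = 0.8922 / 1.3569 = 0.66

predicted reliability = 0.66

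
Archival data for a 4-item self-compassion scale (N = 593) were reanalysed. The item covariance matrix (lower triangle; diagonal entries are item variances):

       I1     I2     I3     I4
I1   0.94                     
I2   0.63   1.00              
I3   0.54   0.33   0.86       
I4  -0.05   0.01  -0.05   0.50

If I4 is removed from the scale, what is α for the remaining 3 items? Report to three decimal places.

α = 0.776

Remaining items: I1, I2, I3 (k = 3).
sum of item variances = 0.94 + 1.00 + 0.86 = 2.80
Var(T) = 2.80 + 2 × 1.50 = 5.80
α (item deleted) = (3/2)·(1 − 2.80/5.80) = 0.776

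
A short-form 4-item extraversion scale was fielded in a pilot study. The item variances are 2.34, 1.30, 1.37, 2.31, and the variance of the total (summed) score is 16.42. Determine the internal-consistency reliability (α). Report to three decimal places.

α = 0.739

Σσᵢ² = 2.34 + 1.30 + 1.37 + 2.31 = 7.32
α = (k/(k−1))·(1 − Σσᵢ²/σ²_T) = (4/3)·(1 − 7.32/16.42) = 0.739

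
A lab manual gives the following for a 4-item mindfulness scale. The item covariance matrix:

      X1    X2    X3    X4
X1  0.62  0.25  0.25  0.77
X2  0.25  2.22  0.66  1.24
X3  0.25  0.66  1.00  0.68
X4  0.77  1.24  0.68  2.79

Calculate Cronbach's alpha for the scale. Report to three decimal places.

α = 0.716

ΣVar(i) = 0.62 + 2.22 + 1.00 + 2.79 = 6.63
Sum of the distinct covariances = 3.85
Var(T) = 6.63 + 2 × 3.85 = 14.33
α = (k/(k−1))·(1 − ΣVar(i)/Var(T)) = (4/3)·(1 − 6.63/14.33) = 0.716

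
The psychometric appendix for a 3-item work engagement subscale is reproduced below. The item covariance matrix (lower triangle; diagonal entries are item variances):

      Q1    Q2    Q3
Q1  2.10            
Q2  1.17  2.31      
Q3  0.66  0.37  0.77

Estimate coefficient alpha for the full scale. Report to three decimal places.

coefficient alpha = 0.689

ΣVar(i) = 2.10 + 2.31 + 0.77 = 5.18
Sum of off-diagonal covariances = 2.20
Var(T) = 5.18 + 2 × 2.20 = 9.58
α = (k/(k−1))·(1 − ΣVar(i)/Var(T)) = (3/2)·(1 − 5.18/9.58) = 0.689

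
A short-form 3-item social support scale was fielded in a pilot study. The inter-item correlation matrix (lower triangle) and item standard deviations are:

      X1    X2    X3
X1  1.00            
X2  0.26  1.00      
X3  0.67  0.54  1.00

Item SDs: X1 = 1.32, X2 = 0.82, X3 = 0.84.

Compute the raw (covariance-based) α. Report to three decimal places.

α = 0.708

Σσ²ᵢ = 1.32² + 0.82² + 0.84² = 3.1204
Covariances σ_ij = r_ij · s_i · s_j:
  σ(X1,X2) = 0.26 × 1.32 × 0.82 = 0.2814
  σ(X1,X3) = 0.67 × 1.32 × 0.84 = 0.7429
  σ(X2,X3) = 0.54 × 0.82 × 0.84 = 0.3720
σ²_T = Σσ²ᵢ + 2·Σσ_ij = 3.1204 + 2 × 1.3963 = 5.9130
α = (3/2)·(1 − 3.1204/5.9130) = 0.708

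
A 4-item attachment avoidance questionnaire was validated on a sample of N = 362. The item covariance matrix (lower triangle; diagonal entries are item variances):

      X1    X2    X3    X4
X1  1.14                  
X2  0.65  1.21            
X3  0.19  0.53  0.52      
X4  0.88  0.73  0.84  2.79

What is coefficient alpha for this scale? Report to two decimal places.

coefficient alpha = 0.77

sum of item variances = 1.14 + 1.21 + 0.52 + 2.79 = 5.66
Sum of off-diagonal covariances = 3.82
total variance = 5.66 + 2 × 3.82 = 13.30
α = (k/(k−1))·(1 − sum of item variances/total variance) = (4/3)·(1 − 5.66/13.30) = 0.77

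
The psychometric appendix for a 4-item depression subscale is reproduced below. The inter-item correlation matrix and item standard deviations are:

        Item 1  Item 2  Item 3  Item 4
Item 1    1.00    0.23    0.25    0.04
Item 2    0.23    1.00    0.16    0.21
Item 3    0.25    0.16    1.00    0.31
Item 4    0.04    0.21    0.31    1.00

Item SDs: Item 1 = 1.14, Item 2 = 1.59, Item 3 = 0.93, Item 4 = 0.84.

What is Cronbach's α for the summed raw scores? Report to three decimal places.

Cronbach's α = 0.472

Σσ²ᵢ = 1.14² + 1.59² + 0.93² + 0.84² = 5.3982
Covariances σ_ij = r_ij · s_i · s_j:
  σ(Item 1,Item 2) = 0.23 × 1.14 × 1.59 = 0.4169
  σ(Item 1,Item 3) = 0.25 × 1.14 × 0.93 = 0.2651
  σ(Item 1,Item 4) = 0.04 × 1.14 × 0.84 = 0.0383
  σ(Item 2,Item 3) = 0.16 × 1.59 × 0.93 = 0.2366
  σ(Item 2,Item 4) = 0.21 × 1.59 × 0.84 = 0.2805
  σ(Item 3,Item 4) = 0.31 × 0.93 × 0.84 = 0.2422
σ²_T = Σσ²ᵢ + 2·Σσ_ij = 5.3982 + 2 × 1.4796 = 8.3574
α = (4/3)·(1 − 5.3982/8.3574) = 0.472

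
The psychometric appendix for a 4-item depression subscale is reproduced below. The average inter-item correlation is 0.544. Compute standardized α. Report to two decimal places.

Standardized α = k·r̄ / (1 + (k−1)·r̄) = 4 × 0.544 / (1 + 3 × 0.544)
  = 2.1760 / 2.6320 = 0.83

α = 0.83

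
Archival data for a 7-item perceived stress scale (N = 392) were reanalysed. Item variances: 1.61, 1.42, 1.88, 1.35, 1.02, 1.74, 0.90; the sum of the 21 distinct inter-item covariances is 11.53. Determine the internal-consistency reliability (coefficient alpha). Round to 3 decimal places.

coefficient alpha = 0.816

Σσ²ᵢ = 1.61 + 1.42 + 1.88 + 1.35 + 1.02 + 1.74 + 0.90 = 9.92
Sum of distinct covariances = 11.53
total variance = Σσ²ᵢ + 2·Σcov = 9.92 + 2 × 11.53 = 32.98
α = (7/6)·(1 − 9.92/32.98) = 0.816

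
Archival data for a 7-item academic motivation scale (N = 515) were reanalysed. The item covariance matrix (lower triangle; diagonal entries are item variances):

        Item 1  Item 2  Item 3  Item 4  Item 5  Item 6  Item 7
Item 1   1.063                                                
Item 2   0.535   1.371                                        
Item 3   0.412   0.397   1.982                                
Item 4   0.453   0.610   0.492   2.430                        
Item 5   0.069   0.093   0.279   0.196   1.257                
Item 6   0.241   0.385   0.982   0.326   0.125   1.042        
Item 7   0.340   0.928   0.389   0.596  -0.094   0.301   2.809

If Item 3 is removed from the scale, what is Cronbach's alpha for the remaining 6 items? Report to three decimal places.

α = 0.607

Remaining items: Item 1, Item 2, Item 4, Item 5, Item 6, Item 7 (k = 6).
ΣVar(i) = 1.063 + 1.371 + 2.430 + 1.257 + 1.042 + 2.809 = 9.972
total variance = 9.972 + 2 × 5.104 = 20.180
α (item deleted) = (6/5)·(1 − 9.972/20.180) = 0.607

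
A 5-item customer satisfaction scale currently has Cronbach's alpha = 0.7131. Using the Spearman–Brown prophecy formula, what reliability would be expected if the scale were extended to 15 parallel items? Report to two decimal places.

Length factor m = 15/5 = 3.0000
α' = m·α / (1 + (m−1)·α)
   = 15/5 × 0.7131 / (1 + (15/5 − 1) × 0.7131)
   = 2.1393 / 2.4262 = 0.88

predicted reliability = 0.88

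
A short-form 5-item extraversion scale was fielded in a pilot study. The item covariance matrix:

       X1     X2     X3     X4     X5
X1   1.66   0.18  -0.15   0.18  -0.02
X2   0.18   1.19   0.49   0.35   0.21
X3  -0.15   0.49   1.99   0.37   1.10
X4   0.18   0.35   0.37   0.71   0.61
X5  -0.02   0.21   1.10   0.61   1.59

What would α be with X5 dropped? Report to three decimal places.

Remaining items: X1, X2, X3, X4 (k = 4).
Σσ²ᵢ = 1.66 + 1.19 + 1.99 + 0.71 = 5.55
σ²_T = 5.55 + 2 × 1.42 = 8.39
α (item deleted) = (4/3)·(1 − 5.55/8.39) = 0.451

α = 0.451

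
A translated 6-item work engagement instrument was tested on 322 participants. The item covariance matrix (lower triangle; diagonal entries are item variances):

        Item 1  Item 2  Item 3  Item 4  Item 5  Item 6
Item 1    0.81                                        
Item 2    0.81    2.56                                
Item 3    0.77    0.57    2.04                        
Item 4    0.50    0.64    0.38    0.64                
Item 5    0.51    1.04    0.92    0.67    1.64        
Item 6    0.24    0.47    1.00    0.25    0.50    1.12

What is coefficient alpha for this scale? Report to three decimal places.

Σσᵢ² = 0.81 + 2.56 + 2.04 + 0.64 + 1.64 + 1.12 = 8.81
Sum of off-diagonal covariances = 9.27
σ²_T = 8.81 + 2 × 9.27 = 27.35
α = (k/(k−1))·(1 − Σσᵢ²/σ²_T) = (6/5)·(1 − 8.81/27.35) = 0.813

α = 0.813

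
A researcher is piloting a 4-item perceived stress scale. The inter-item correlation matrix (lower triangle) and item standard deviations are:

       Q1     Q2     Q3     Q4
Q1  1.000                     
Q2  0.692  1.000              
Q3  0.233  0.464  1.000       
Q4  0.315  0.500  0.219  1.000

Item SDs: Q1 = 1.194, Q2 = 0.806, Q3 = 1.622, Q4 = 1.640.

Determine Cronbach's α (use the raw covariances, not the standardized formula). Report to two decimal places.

Σσ²ᵢ = 1.194² + 0.806² + 1.622² + 1.640² = 7.3958
Covariances σ_ij = r_ij · s_i · s_j:
  σ(Q1,Q2) = 0.692 × 1.194 × 0.806 = 0.6660
  σ(Q1,Q3) = 0.233 × 1.194 × 1.622 = 0.4512
  σ(Q1,Q4) = 0.315 × 1.194 × 1.640 = 0.6168
  σ(Q2,Q3) = 0.464 × 0.806 × 1.622 = 0.6066
  σ(Q2,Q4) = 0.500 × 0.806 × 1.640 = 0.6609
  σ(Q3,Q4) = 0.219 × 1.622 × 1.640 = 0.5826
σ²_T = Σσ²ᵢ + 2·Σσ_ij = 7.3958 + 2 × 3.5841 = 14.5640
α = (4/3)·(1 − 7.3958/14.5640) = 0.66

Cronbach's α = 0.66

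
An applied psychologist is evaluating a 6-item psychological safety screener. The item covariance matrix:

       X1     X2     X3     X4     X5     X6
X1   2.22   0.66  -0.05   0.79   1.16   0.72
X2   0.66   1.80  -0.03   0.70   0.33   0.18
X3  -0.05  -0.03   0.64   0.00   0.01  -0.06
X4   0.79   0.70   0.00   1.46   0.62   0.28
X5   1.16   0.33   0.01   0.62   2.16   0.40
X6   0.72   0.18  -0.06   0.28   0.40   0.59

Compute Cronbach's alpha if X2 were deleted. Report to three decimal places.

Cronbach's alpha = 0.653

Remaining items: X1, X3, X4, X5, X6 (k = 5).
ΣVar(i) = 2.22 + 0.64 + 1.46 + 2.16 + 0.59 = 7.07
Var(T) = 7.07 + 2 × 3.87 = 14.81
α (item deleted) = (5/4)·(1 − 7.07/14.81) = 0.653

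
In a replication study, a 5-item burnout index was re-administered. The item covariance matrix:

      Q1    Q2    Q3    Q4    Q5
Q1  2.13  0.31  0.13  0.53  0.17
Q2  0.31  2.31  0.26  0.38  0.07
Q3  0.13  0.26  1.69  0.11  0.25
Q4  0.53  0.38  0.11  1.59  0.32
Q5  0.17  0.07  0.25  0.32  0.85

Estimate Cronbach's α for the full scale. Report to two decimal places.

Cronbach's α = 0.46

sum of item variances = 2.13 + 2.31 + 1.69 + 1.59 + 0.85 = 8.57
Sum of the distinct covariances = 2.53
Var(T) = 8.57 + 2 × 2.53 = 13.63
α = (k/(k−1))·(1 − sum of item variances/Var(T)) = (5/4)·(1 − 8.57/13.63) = 0.46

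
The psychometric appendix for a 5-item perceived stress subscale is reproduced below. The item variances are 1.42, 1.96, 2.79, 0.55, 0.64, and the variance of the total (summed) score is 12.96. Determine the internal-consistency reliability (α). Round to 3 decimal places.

sum of item variances = 1.42 + 1.96 + 2.79 + 0.55 + 0.64 = 7.36
α = (k/(k−1))·(1 − sum of item variances/total variance) = (5/4)·(1 − 7.36/12.96) = 0.540

α = 0.540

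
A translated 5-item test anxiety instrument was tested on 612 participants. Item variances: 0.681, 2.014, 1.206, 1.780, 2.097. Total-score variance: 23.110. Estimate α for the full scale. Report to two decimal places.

α = 0.83

sum of item variances = 0.681 + 2.014 + 1.206 + 1.780 + 2.097 = 7.778
α = (k/(k−1))·(1 − sum of item variances/Var(T)) = (5/4)·(1 − 7.778/23.110) = 0.83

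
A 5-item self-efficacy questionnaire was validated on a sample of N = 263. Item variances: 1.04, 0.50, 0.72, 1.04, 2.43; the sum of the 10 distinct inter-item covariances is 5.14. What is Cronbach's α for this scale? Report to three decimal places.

Σσ²ᵢ = 1.04 + 0.50 + 0.72 + 1.04 + 2.43 = 5.73
Sum of distinct covariances = 5.14
total variance = Σσ²ᵢ + 2·Σcov = 5.73 + 2 × 5.14 = 16.01
α = (5/4)·(1 − 5.73/16.01) = 0.803

α = 0.803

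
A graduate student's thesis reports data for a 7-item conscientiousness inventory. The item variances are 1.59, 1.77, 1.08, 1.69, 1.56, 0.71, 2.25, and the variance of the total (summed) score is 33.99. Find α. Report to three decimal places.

ΣVar(i) = 1.59 + 1.77 + 1.08 + 1.69 + 1.56 + 0.71 + 2.25 = 10.65
α = (k/(k−1))·(1 − ΣVar(i)/total variance) = (7/6)·(1 − 10.65/33.99) = 0.801

α = 0.801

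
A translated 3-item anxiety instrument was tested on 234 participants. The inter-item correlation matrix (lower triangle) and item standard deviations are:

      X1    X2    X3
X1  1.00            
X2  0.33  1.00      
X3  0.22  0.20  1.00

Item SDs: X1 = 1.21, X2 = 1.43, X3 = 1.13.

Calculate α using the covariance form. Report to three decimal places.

α = 0.500

Σσ²ᵢ = 1.21² + 1.43² + 1.13² = 4.7859
Covariances σ_ij = r_ij · s_i · s_j:
  σ(X1,X2) = 0.33 × 1.21 × 1.43 = 0.5710
  σ(X1,X3) = 0.22 × 1.21 × 1.13 = 0.3008
  σ(X2,X3) = 0.20 × 1.43 × 1.13 = 0.3232
σ²_T = Σσ²ᵢ + 2·Σσ_ij = 4.7859 + 2 × 1.1950 = 7.1759
α = (3/2)·(1 − 4.7859/7.1759) = 0.500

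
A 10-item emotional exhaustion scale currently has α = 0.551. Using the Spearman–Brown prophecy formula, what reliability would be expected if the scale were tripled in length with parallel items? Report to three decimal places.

predicted reliability = 0.786

Length factor m = 3
α' = m·α / (1 + (m−1)·α)
   = 3 × 0.551 / (1 + (3 − 1) × 0.551)
   = 1.6530 / 2.1020 = 0.786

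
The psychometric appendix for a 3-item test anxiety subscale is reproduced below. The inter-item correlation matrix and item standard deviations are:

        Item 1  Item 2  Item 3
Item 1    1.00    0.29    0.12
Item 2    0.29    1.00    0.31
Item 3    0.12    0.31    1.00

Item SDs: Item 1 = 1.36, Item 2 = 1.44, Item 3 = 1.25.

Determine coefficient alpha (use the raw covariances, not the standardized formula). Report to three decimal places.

α = 0.490

Σσ²ᵢ = 1.36² + 1.44² + 1.25² = 5.4857
Covariances σ_ij = r_ij · s_i · s_j:
  σ(Item 1,Item 2) = 0.29 × 1.36 × 1.44 = 0.5679
  σ(Item 1,Item 3) = 0.12 × 1.36 × 1.25 = 0.2040
  σ(Item 2,Item 3) = 0.31 × 1.44 × 1.25 = 0.5580
σ²_T = Σσ²ᵢ + 2·Σσ_ij = 5.4857 + 2 × 1.3299 = 8.1455
α = (3/2)·(1 − 5.4857/8.1455) = 0.490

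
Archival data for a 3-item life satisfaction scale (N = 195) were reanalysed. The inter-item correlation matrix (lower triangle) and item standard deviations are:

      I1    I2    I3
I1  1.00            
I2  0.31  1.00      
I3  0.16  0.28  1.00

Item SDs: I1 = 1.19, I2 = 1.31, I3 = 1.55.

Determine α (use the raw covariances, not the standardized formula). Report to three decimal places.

Σσ²ᵢ = 1.19² + 1.31² + 1.55² = 5.5347
Covariances σ_ij = r_ij · s_i · s_j:
  σ(I1,I2) = 0.31 × 1.19 × 1.31 = 0.4833
  σ(I1,I3) = 0.16 × 1.19 × 1.55 = 0.2951
  σ(I2,I3) = 0.28 × 1.31 × 1.55 = 0.5685
σ²_T = Σσ²ᵢ + 2·Σσ_ij = 5.5347 + 2 × 1.3469 = 8.2285
α = (3/2)·(1 − 5.5347/8.2285) = 0.491

α = 0.491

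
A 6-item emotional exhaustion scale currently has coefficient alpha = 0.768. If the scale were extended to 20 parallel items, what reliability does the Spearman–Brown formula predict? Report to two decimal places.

Length factor m = 20/6 = 3.3333
α' = m·α / (1 + (m−1)·α)
   = 20/6 × 0.768 / (1 + (20/6 − 1) × 0.768)
   = 2.5600 / 2.7920 = 0.92

predicted reliability = 0.92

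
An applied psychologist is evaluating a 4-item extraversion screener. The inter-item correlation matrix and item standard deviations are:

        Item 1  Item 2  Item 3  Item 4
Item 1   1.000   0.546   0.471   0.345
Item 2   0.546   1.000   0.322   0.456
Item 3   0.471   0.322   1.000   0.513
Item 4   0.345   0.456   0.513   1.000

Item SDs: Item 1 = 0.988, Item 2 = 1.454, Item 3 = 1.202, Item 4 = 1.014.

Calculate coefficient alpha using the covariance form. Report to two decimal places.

α = 0.75

Σσ²ᵢ = 0.988² + 1.454² + 1.202² + 1.014² = 5.5633
Covariances σ_ij = r_ij · s_i · s_j:
  σ(Item 1,Item 2) = 0.546 × 0.988 × 1.454 = 0.7844
  σ(Item 1,Item 3) = 0.471 × 0.988 × 1.202 = 0.5593
  σ(Item 1,Item 4) = 0.345 × 0.988 × 1.014 = 0.3456
  σ(Item 2,Item 3) = 0.322 × 1.454 × 1.202 = 0.5628
  σ(Item 2,Item 4) = 0.456 × 1.454 × 1.014 = 0.6723
  σ(Item 3,Item 4) = 0.513 × 1.202 × 1.014 = 0.6253
σ²_T = Σσ²ᵢ + 2·Σσ_ij = 5.5633 + 2 × 3.5497 = 12.6627
α = (4/3)·(1 − 5.5633/12.6627) = 0.75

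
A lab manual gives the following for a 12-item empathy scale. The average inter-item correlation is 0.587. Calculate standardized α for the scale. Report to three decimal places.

standardized α = 0.945

Standardized α = k·r̄ / (1 + (k−1)·r̄) = 12 × 0.587 / (1 + 11 × 0.587)
  = 7.0440 / 7.4570 = 0.945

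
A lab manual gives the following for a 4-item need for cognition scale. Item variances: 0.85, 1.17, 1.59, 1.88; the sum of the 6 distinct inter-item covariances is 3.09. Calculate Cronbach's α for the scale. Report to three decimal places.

Σσ²ᵢ = 0.85 + 1.17 + 1.59 + 1.88 = 5.49
Sum of distinct covariances = 3.09
σ²_T = Σσ²ᵢ + 2·Σcov = 5.49 + 2 × 3.09 = 11.67
α = (4/3)·(1 − 5.49/11.67) = 0.706

α = 0.706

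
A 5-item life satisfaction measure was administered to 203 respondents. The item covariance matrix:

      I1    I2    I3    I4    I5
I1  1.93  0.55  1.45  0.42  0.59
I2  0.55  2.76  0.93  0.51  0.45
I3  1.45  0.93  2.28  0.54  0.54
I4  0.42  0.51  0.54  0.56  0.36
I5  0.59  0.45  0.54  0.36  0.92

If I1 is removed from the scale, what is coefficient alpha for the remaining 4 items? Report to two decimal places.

Remaining items: I2, I3, I4, I5 (k = 4).
sum of item variances = 2.76 + 2.28 + 0.56 + 0.92 = 6.52
Var(T) = 6.52 + 2 × 3.33 = 13.18
α (item deleted) = (4/3)·(1 − 6.52/13.18) = 0.67

α = 0.67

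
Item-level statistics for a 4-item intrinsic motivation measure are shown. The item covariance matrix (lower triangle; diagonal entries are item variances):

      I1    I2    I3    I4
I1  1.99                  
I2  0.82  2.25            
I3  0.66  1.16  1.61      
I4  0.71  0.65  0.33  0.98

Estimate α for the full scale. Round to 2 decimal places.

α = 0.75

ΣVar(i) = 1.99 + 2.25 + 1.61 + 0.98 = 6.83
Sum of off-diagonal covariances = 4.33
σ²_total = 6.83 + 2 × 4.33 = 15.49
α = (k/(k−1))·(1 − ΣVar(i)/σ²_total) = (4/3)·(1 − 6.83/15.49) = 0.75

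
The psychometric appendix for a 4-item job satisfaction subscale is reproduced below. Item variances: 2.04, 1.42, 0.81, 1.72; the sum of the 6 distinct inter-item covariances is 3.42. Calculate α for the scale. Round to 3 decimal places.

ΣVar(i) = 2.04 + 1.42 + 0.81 + 1.72 = 5.99
Sum of distinct covariances = 3.42
σ²_T = ΣVar(i) + 2·Σcov = 5.99 + 2 × 3.42 = 12.83
α = (4/3)·(1 − 5.99/12.83) = 0.711

α = 0.711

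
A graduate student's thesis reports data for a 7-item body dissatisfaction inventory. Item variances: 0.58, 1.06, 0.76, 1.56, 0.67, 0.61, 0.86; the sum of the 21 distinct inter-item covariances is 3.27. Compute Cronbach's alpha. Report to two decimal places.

Cronbach's alpha = 0.60

sum of item variances = 0.58 + 1.06 + 0.76 + 1.56 + 0.67 + 0.61 + 0.86 = 6.10
Sum of distinct covariances = 3.27
total variance = sum of item variances + 2·Σcov = 6.10 + 2 × 3.27 = 12.64
α = (7/6)·(1 − 6.10/12.64) = 0.60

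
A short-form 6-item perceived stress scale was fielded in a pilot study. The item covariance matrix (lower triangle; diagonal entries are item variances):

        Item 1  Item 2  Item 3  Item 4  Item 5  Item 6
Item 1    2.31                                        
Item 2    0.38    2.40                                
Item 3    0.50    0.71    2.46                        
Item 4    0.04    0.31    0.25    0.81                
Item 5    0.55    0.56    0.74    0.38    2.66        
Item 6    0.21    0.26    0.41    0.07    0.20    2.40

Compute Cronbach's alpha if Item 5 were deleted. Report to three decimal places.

Cronbach's alpha = 0.471

Remaining items: Item 1, Item 2, Item 3, Item 4, Item 6 (k = 5).
sum of item variances = 2.31 + 2.40 + 2.46 + 0.81 + 2.40 = 10.38
total variance = 10.38 + 2 × 3.14 = 16.66
α (item deleted) = (5/4)·(1 − 10.38/16.66) = 0.471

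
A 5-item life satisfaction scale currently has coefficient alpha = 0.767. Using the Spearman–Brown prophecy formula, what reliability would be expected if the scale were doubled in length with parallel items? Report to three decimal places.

Length factor m = 2
α' = m·α / (1 + (m−1)·α)
   = 2 × 0.767 / (1 + (2 − 1) × 0.767)
   = 1.5340 / 1.7670 = 0.868

predicted reliability = 0.868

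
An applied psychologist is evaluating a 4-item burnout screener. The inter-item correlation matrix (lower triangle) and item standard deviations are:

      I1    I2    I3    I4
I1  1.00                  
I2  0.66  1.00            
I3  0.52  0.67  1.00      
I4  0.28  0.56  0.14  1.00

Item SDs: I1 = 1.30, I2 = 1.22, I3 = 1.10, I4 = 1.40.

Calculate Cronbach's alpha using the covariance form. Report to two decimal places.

Cronbach's alpha = 0.77

Σσ²ᵢ = 1.30² + 1.22² + 1.10² + 1.40² = 6.3484
Covariances σ_ij = r_ij · s_i · s_j:
  σ(I1,I2) = 0.66 × 1.30 × 1.22 = 1.0468
  σ(I1,I3) = 0.52 × 1.30 × 1.10 = 0.7436
  σ(I1,I4) = 0.28 × 1.30 × 1.40 = 0.5096
  σ(I2,I3) = 0.67 × 1.22 × 1.10 = 0.8991
  σ(I2,I4) = 0.56 × 1.22 × 1.40 = 0.9565
  σ(I3,I4) = 0.14 × 1.10 × 1.40 = 0.2156
σ²_T = Σσ²ᵢ + 2·Σσ_ij = 6.3484 + 2 × 4.3712 = 15.0908
α = (4/3)·(1 − 6.3484/15.0908) = 0.77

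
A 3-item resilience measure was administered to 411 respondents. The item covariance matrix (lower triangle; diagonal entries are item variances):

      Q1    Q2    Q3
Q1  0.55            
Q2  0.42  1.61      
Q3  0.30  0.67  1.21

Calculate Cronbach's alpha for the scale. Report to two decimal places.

Cronbach's alpha = 0.68

Σσᵢ² = 0.55 + 1.61 + 1.21 = 3.37
Sum of off-diagonal covariances = 1.39
σ²_total = 3.37 + 2 × 1.39 = 6.15
α = (k/(k−1))·(1 − Σσᵢ²/σ²_total) = (3/2)·(1 − 3.37/6.15) = 0.68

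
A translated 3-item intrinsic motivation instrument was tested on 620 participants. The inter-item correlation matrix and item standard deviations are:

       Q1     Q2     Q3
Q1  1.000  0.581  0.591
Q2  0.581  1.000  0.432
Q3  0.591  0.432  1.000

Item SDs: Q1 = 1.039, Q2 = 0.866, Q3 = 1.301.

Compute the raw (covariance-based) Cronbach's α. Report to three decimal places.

Cronbach's α = 0.760

Σσ²ᵢ = 1.039² + 0.866² + 1.301² = 3.5221
Covariances σ_ij = r_ij · s_i · s_j:
  σ(Q1,Q2) = 0.581 × 1.039 × 0.866 = 0.5228
  σ(Q1,Q3) = 0.591 × 1.039 × 1.301 = 0.7989
  σ(Q2,Q3) = 0.432 × 0.866 × 1.301 = 0.4867
σ²_T = Σσ²ᵢ + 2·Σσ_ij = 3.5221 + 2 × 1.8084 = 7.1389
α = (3/2)·(1 − 3.5221/7.1389) = 0.760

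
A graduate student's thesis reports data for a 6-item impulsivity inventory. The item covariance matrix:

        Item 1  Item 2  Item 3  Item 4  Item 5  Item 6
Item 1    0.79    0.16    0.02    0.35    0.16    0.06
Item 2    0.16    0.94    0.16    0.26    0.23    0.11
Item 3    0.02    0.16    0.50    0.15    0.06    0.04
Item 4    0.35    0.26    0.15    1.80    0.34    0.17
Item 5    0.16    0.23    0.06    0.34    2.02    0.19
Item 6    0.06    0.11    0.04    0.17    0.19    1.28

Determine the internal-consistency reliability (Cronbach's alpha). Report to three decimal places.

α = 0.482

Σσ²ᵢ = 0.79 + 0.94 + 0.50 + 1.80 + 2.02 + 1.28 = 7.33
Σ_{i<j} σ_ij = 2.46
Var(T) = 7.33 + 2 × 2.46 = 12.25
α = (k/(k−1))·(1 − Σσ²ᵢ/Var(T)) = (6/5)·(1 − 7.33/12.25) = 0.482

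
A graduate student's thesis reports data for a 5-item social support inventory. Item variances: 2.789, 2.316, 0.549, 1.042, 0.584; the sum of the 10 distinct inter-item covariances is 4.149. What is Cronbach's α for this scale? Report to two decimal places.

α = 0.67

Σσ²ᵢ = 2.789 + 2.316 + 0.549 + 1.042 + 0.584 = 7.280
Sum of distinct covariances = 4.149
σ²_T = Σσ²ᵢ + 2·Σcov = 7.280 + 2 × 4.149 = 15.578
α = (5/4)·(1 − 7.280/15.578) = 0.67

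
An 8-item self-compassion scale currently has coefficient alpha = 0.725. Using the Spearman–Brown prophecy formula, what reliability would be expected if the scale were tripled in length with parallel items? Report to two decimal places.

predicted reliability = 0.89

Length factor m = 3
α' = m·α / (1 + (m−1)·α)
   = 3 × 0.725 / (1 + (3 − 1) × 0.725)
   = 2.1750 / 2.4500 = 0.89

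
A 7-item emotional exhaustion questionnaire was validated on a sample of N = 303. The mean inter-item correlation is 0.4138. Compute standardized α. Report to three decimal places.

Standardized α = k·r̄ / (1 + (k−1)·r̄) = 7 × 0.4138 / (1 + 6 × 0.4138)
  = 2.8966 / 3.4828 = 0.832

standardized α = 0.832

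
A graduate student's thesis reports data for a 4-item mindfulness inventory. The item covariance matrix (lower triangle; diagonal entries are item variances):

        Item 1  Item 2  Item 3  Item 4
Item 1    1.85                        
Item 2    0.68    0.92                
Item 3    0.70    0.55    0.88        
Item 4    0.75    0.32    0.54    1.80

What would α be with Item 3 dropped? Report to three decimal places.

α = 0.651

Remaining items: Item 1, Item 2, Item 4 (k = 3).
sum of item variances = 1.85 + 0.92 + 1.80 = 4.57
total variance = 4.57 + 2 × 1.75 = 8.07
α (item deleted) = (3/2)·(1 − 4.57/8.07) = 0.651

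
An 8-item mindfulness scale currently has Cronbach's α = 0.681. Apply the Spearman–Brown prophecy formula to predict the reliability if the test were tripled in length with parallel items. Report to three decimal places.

Length factor m = 3
α' = m·α / (1 + (m−1)·α)
   = 3 × 0.681 / (1 + (3 − 1) × 0.681)
   = 2.0430 / 2.3620 = 0.865

predicted reliability = 0.865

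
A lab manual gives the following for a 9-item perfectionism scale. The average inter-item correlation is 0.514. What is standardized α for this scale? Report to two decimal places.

Standardized α = k·r̄ / (1 + (k−1)·r̄) = 9 × 0.514 / (1 + 8 × 0.514)
  = 4.6260 / 5.1120 = 0.90

standardized α = 0.90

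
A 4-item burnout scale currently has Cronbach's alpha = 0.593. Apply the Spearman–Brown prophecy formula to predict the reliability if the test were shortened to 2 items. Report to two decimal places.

predicted reliability = 0.42

Length factor m = 2/4 = 0.5000
α' = m·α / (1 − (1−m)·α)
   = 2/4 × 0.593 / (1 − (1 − 2/4) × 0.593)
   = 0.2965 / 0.7035 = 0.42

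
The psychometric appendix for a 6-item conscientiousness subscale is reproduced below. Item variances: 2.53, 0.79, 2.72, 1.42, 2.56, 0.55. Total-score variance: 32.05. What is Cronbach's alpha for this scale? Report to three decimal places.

α = 0.804

Σσ²ᵢ = 2.53 + 0.79 + 2.72 + 1.42 + 2.56 + 0.55 = 10.57
α = (k/(k−1))·(1 − Σσ²ᵢ/Var(T)) = (6/5)·(1 − 10.57/32.05) = 0.804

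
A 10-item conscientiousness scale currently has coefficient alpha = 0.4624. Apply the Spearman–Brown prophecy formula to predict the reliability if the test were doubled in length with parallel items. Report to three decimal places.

Length factor m = 2
α' = m·α / (1 + (m−1)·α)
   = 2 × 0.4624 / (1 + (2 − 1) × 0.4624)
   = 0.9248 / 1.4624 = 0.632

predicted reliability = 0.632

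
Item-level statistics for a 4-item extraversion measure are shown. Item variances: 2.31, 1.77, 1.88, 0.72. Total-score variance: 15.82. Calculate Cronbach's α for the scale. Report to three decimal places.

α = 0.770

sum of item variances = 2.31 + 1.77 + 1.88 + 0.72 = 6.68
α = (k/(k−1))·(1 − sum of item variances/σ²_total) = (4/3)·(1 − 6.68/15.82) = 0.770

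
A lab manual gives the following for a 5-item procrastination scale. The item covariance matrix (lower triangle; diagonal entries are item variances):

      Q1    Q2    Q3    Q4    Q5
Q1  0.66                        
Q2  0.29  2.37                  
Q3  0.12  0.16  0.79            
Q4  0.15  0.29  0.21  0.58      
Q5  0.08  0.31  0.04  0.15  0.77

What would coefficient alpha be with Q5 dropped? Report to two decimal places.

α = 0.48

Remaining items: Q1, Q2, Q3, Q4 (k = 4).
Σσ²ᵢ = 0.66 + 2.37 + 0.79 + 0.58 = 4.40
Var(T) = 4.40 + 2 × 1.22 = 6.84
α (item deleted) = (4/3)·(1 − 4.40/6.84) = 0.48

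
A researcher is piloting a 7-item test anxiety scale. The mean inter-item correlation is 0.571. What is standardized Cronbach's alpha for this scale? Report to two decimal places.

standardized Cronbach's alpha = 0.90

Standardized α = k·r̄ / (1 + (k−1)·r̄) = 7 × 0.571 / (1 + 6 × 0.571)
  = 3.9970 / 4.4260 = 0.90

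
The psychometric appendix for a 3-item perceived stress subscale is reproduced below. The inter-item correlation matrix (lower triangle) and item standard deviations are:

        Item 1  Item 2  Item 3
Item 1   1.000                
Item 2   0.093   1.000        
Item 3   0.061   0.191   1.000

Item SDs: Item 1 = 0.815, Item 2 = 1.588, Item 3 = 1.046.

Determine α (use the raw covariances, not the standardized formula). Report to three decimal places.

α = 0.279

Σσ²ᵢ = 0.815² + 1.588² + 1.046² = 4.2801
Covariances σ_ij = r_ij · s_i · s_j:
  σ(Item 1,Item 2) = 0.093 × 0.815 × 1.588 = 0.1204
  σ(Item 1,Item 3) = 0.061 × 0.815 × 1.046 = 0.0520
  σ(Item 2,Item 3) = 0.191 × 1.588 × 1.046 = 0.3173
σ²_T = Σσ²ᵢ + 2·Σσ_ij = 4.2801 + 2 × 0.4897 = 5.2595
α = (3/2)·(1 − 4.2801/5.2595) = 0.279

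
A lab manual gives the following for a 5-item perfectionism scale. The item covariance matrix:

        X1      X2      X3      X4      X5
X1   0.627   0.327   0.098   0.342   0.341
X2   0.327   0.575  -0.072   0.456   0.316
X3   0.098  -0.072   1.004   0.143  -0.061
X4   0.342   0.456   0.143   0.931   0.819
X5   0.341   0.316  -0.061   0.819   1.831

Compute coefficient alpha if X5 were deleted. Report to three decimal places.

coefficient alpha = 0.603

Remaining items: X1, X2, X3, X4 (k = 4).
sum of item variances = 0.627 + 0.575 + 1.004 + 0.931 = 3.137
σ²_T = 3.137 + 2 × 1.294 = 5.725
α (item deleted) = (4/3)·(1 − 3.137/5.725) = 0.603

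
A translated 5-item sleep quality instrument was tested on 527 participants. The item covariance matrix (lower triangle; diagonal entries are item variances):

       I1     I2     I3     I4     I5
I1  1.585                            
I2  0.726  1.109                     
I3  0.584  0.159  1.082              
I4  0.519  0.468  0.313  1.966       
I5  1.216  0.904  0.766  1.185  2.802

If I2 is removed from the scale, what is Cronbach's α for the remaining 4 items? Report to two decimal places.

α = 0.74

Remaining items: I1, I3, I4, I5 (k = 4).
ΣVar(i) = 1.585 + 1.082 + 1.966 + 2.802 = 7.435
σ²_T = 7.435 + 2 × 4.583 = 16.601
α (item deleted) = (4/3)·(1 − 7.435/16.601) = 0.74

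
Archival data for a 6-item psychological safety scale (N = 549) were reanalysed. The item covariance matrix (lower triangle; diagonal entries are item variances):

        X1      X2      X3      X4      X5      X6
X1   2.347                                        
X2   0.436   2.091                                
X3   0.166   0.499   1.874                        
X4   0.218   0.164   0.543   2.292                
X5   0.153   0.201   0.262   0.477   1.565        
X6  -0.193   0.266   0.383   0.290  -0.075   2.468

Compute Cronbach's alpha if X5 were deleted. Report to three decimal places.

Remaining items: X1, X2, X3, X4, X6 (k = 5).
sum of item variances = 2.347 + 2.091 + 1.874 + 2.292 + 2.468 = 11.072
total variance = 11.072 + 2 × 2.772 = 16.616
α (item deleted) = (5/4)·(1 − 11.072/16.616) = 0.417

α = 0.417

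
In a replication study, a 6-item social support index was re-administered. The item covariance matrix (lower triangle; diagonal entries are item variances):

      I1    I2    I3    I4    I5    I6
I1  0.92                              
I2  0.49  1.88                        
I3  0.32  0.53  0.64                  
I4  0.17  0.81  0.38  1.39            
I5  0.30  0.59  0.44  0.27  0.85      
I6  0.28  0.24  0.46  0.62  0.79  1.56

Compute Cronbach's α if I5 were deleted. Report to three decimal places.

Remaining items: I1, I2, I3, I4, I6 (k = 5).
Σσᵢ² = 0.92 + 1.88 + 0.64 + 1.39 + 1.56 = 6.39
total variance = 6.39 + 2 × 4.30 = 14.99
α (item deleted) = (5/4)·(1 − 6.39/14.99) = 0.717

α = 0.717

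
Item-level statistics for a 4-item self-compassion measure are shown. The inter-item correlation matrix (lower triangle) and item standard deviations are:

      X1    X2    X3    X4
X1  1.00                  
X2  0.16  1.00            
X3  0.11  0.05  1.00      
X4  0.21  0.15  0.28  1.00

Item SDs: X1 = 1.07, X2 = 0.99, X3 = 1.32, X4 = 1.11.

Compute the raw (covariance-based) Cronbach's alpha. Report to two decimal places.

Σσ²ᵢ = 1.07² + 0.99² + 1.32² + 1.11² = 5.0995
Covariances σ_ij = r_ij · s_i · s_j:
  σ(X1,X2) = 0.16 × 1.07 × 0.99 = 0.1695
  σ(X1,X3) = 0.11 × 1.07 × 1.32 = 0.1554
  σ(X1,X4) = 0.21 × 1.07 × 1.11 = 0.2494
  σ(X2,X3) = 0.05 × 0.99 × 1.32 = 0.0653
  σ(X2,X4) = 0.15 × 0.99 × 1.11 = 0.1648
  σ(X3,X4) = 0.28 × 1.32 × 1.11 = 0.4103
σ²_T = Σσ²ᵢ + 2·Σσ_ij = 5.0995 + 2 × 1.2147 = 7.5289
α = (4/3)·(1 − 5.0995/7.5289) = 0.43

Cronbach's alpha = 0.43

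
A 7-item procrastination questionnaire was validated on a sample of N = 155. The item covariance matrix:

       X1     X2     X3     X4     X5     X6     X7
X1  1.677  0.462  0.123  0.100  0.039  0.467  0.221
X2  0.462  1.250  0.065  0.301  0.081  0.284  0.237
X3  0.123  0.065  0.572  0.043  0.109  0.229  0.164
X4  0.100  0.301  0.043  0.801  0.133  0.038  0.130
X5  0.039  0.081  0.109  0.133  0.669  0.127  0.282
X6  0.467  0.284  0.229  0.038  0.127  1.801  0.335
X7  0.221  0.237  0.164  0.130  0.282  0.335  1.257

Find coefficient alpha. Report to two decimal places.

α = 0.58

ΣVar(i) = 1.677 + 1.250 + 0.572 + 0.801 + 0.669 + 1.801 + 1.257 = 8.027
Σ_{i<j} σ_ij = 3.970
Var(T) = 8.027 + 2 × 3.970 = 15.967
α = (k/(k−1))·(1 − ΣVar(i)/Var(T)) = (7/6)·(1 − 8.027/15.967) = 0.58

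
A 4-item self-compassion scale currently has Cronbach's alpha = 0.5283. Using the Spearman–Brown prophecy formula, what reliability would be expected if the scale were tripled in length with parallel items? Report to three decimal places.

Length factor m = 3
α' = m·α / (1 + (m−1)·α)
   = 3 × 0.5283 / (1 + (3 − 1) × 0.5283)
   = 1.5849 / 2.0566 = 0.771

predicted reliability = 0.771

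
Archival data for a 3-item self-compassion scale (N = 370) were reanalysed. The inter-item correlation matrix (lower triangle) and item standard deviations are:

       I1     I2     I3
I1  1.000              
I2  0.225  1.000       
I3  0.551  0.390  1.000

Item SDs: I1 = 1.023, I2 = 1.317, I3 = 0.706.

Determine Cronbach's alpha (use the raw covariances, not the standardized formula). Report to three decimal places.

α = 0.590

Σσ²ᵢ = 1.023² + 1.317² + 0.706² = 3.2795
Covariances σ_ij = r_ij · s_i · s_j:
  σ(I1,I2) = 0.225 × 1.023 × 1.317 = 0.3031
  σ(I1,I3) = 0.551 × 1.023 × 0.706 = 0.3980
  σ(I2,I3) = 0.390 × 1.317 × 0.706 = 0.3626
σ²_T = Σσ²ᵢ + 2·Σσ_ij = 3.2795 + 2 × 1.0637 = 5.4069
α = (3/2)·(1 − 3.2795/5.4069) = 0.590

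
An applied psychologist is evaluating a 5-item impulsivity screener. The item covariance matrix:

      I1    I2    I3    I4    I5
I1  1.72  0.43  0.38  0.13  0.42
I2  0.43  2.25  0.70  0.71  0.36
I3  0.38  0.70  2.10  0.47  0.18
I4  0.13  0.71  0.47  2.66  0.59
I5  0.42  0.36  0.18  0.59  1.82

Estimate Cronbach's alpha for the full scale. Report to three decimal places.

Σσ²ᵢ = 1.72 + 2.25 + 2.10 + 2.66 + 1.82 = 10.55
Sum of the distinct covariances = 4.37
σ²_T = 10.55 + 2 × 4.37 = 19.29
α = (k/(k−1))·(1 − Σσ²ᵢ/σ²_T) = (5/4)·(1 − 10.55/19.29) = 0.566

α = 0.566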